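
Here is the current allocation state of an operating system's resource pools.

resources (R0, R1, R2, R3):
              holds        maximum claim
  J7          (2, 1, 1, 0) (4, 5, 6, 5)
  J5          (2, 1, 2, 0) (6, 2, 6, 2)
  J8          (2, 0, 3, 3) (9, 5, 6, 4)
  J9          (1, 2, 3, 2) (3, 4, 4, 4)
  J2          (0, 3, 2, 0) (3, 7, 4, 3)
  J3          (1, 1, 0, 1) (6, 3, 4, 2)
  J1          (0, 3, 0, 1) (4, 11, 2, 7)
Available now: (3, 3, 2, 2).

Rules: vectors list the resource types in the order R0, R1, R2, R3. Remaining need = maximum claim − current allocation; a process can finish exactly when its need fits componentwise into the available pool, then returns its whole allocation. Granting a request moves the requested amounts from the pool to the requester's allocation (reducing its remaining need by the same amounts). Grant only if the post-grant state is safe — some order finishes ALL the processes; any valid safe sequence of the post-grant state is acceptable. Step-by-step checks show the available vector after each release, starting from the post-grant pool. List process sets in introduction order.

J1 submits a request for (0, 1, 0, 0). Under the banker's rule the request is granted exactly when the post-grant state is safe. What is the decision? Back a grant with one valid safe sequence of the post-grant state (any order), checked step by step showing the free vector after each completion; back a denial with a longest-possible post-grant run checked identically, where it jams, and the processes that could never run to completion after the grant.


GRANT. The post-grant state is safe; one safe sequence: J9, J5, J2, J3, J8, J1, J7.
Key observation: (3, 2, 2, 2) free after granting still covers J9 first, and each release covers the next.
Step-by-step check of the post-grant state:
  pool = (3, 2, 2, 2)
  run J9 (needs (2, 2, 1, 2), free (3, 2, 2, 2)); after release of (1, 2, 3, 2) the pool is (4, 4, 5, 4)
  run J5 (needs (4, 1, 4, 2), free (4, 4, 5, 4)); after release of (2, 1, 2, 0) the pool is (6, 5, 7, 4)
  run J2 (needs (3, 4, 2, 3), free (6, 5, 7, 4)); after release of (0, 3, 2, 0) the pool is (6, 8, 9, 4)
  run J3 (needs (5, 2, 4, 1), free (6, 8, 9, 4)); after release of (1, 1, 0, 1) the pool is (7, 9, 9, 5)
  run J8 (needs (7, 5, 3, 1), free (7, 9, 9, 5)); after release of (2, 0, 3, 3) the pool is (9, 9, 12, 8)
  run J1 (needs (4, 7, 2, 6), free (9, 9, 12, 8)); after release of (0, 4, 0, 1) the pool is (9, 13, 12, 9)
  run J7 (needs (2, 4, 5, 5), free (9, 13, 12, 9)); after release of (2, 1, 1, 0) the pool is (11, 14, 13, 9)


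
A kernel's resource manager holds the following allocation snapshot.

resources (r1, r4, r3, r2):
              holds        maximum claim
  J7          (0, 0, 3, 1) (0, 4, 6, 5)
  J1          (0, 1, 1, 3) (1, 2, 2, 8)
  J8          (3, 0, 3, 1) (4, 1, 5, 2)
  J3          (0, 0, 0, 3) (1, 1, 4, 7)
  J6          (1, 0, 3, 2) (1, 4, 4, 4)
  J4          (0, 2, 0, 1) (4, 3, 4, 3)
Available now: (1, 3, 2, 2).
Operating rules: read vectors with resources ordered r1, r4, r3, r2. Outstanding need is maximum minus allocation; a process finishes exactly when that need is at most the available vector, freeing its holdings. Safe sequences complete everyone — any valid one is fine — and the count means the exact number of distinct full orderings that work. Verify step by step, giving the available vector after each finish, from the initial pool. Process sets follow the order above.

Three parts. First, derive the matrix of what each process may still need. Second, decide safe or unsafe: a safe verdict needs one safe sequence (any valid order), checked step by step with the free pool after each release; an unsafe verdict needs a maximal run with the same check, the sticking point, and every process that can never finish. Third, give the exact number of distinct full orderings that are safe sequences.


(1) Need matrix, components ordered r1, r4, r3, r2:
  J7: (0, 4, 3, 4)
  J1: (1, 1, 1, 5)
  J8: (1, 1, 2, 1)
  J3: (1, 1, 4, 4)
  J6: (0, 4, 1, 2)
  J4: (4, 1, 4, 2)
(2) SAFE. One safe sequence: J8, J4, J3, J7, J1, J6.
Key observation: the first exact fit in this order is J8 — it needs (1, 1, 2, 1) with (1, 3, 2, 2) free, meeting a requested resource to the last unit.
Check, step by step:
  pool = (1, 3, 2, 2)
  J8: need (1, 1, 2, 1) fits (1, 3, 2, 2); releases (3, 0, 3, 1), pool now (4, 3, 5, 3)
  J4: need (4, 1, 4, 2) fits (4, 3, 5, 3); releases (0, 2, 0, 1), pool now (4, 5, 5, 4)
  J3: need (1, 1, 4, 4) fits (4, 5, 5, 4); releases (0, 0, 0, 3), pool now (4, 5, 5, 7)
  J7: need (0, 4, 3, 4) fits (4, 5, 5, 7); releases (0, 0, 3, 1), pool now (4, 5, 8, 8)
  J1: need (1, 1, 1, 5) fits (4, 5, 8, 8); releases (0, 1, 1, 3), pool now (4, 6, 9, 11)
  J6: need (0, 4, 1, 2) fits (4, 6, 9, 11); releases (1, 0, 3, 2), pool now (5, 6, 12, 13)
(3) The exact count: 18 of the possible complete orderings are safe sequences.


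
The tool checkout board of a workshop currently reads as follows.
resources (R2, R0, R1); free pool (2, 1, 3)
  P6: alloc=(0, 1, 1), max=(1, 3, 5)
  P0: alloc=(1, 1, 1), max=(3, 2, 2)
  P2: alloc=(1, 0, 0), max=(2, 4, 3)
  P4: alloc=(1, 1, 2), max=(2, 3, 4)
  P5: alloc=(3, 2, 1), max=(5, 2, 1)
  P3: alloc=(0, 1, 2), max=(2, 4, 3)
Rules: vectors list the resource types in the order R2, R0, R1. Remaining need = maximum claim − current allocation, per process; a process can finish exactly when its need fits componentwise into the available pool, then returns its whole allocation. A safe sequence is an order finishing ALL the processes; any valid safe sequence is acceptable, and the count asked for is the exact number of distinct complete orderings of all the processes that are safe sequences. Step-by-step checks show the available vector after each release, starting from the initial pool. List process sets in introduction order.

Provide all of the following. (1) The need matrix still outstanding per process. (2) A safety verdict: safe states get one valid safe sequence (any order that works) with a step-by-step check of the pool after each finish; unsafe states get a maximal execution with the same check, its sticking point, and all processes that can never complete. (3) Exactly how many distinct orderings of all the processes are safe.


(1) Remaining need (order R2, R0, R1):
  P6: (1, 2, 4)
  P0: (2, 1, 1)
  P2: (1, 4, 3)
  P4: (1, 2, 2)
  P5: (2, 0, 0)
  P3: (2, 3, 1)
(2) The state is SAFE; one workable sequence: P5, P3, P2, P6, P4, P0.
Key observation: reading the order forward, P5 is the first process whose need (2, 0, 0) meets the free pool (2, 1, 3) exactly on a resource it requests.
Step-by-step check:
  pool = (2, 1, 3)
  P5 needs (2, 0, 0) <= (2, 1, 3) -> finishes; pool += (3, 2, 1) = (5, 3, 4)
  P3 needs (2, 3, 1) <= (5, 3, 4) -> finishes; pool += (0, 1, 2) = (5, 4, 6)
  P2 needs (1, 4, 3) <= (5, 4, 6) -> finishes; pool += (1, 0, 0) = (6, 4, 6)
  P6 needs (1, 2, 4) <= (6, 4, 6) -> finishes; pool += (0, 1, 1) = (6, 5, 7)
  P4 needs (1, 2, 2) <= (6, 5, 7) -> finishes; pool += (1, 1, 2) = (7, 6, 9)
  P0 needs (2, 1, 1) <= (7, 6, 9) -> finishes; pool += (1, 1, 1) = (8, 7, 10)
(3) Precisely 156 of the possible complete orderings are safe sequences.


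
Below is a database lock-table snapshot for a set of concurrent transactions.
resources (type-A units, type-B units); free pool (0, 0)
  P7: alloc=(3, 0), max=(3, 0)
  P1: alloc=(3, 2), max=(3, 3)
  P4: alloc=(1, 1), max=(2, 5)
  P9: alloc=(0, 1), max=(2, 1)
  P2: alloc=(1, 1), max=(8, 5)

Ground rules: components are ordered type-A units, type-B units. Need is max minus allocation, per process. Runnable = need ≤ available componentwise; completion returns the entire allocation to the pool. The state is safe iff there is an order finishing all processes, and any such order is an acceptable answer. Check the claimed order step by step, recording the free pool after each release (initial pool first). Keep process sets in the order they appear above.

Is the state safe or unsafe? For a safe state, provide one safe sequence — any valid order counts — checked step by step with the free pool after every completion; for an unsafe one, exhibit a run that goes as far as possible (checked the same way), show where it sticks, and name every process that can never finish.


UNSAFE — no complete ordering exists.
Key observation: the pool after P7, P9, P1 is (6, 3); every surviving request exceeds it in type-B units, so progress ends there.
The run P7, P9, P1 cannot be extended any further. Walking it through:
  pool = (0, 0)
  run P7 (needs (0, 0), free (0, 0)); after release of (3, 0) the pool is (3, 0)
  run P9 (needs (2, 0), free (3, 0)); after release of (0, 1) the pool is (3, 1)
  run P1 (needs (0, 1), free (3, 1)); after release of (3, 2) the pool is (6, 3)
  P4 still needs (1, 4) but only (6, 3) is free — short on type-B units
  P2 still needs (7, 4) but only (6, 3) is free — short on type-A units and type-B units
Never able to finish: P4 and P2.


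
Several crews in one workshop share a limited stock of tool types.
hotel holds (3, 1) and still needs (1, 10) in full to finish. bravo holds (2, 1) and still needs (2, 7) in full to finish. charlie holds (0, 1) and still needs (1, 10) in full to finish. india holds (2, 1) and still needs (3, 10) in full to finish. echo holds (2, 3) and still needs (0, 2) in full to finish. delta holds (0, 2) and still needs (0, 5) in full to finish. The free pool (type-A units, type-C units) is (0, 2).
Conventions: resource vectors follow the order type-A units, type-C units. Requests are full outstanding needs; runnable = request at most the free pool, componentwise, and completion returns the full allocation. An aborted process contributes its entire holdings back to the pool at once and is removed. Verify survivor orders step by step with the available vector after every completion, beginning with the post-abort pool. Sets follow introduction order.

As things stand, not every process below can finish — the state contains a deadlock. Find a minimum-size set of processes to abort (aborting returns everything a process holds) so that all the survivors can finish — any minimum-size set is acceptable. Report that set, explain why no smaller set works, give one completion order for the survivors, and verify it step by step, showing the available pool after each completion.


Minimum abort set: charlie and india.
Key observation: hotel was stuck for good until charlie and india gave back (2, 2); in the order shown it finishes at step 4.
Minimality, checking each single-abort alternative: hotel alone leaves charlie blocked (short on type-C units); bravo alone leaves hotel blocked (short on type-C units); charlie alone leaves hotel blocked (short on type-C units); india alone leaves hotel blocked (short on type-C units); echo alone leaves hotel blocked (short on type-C units); delta alone leaves hotel blocked (short on type-C units).
One survivor order: echo, delta, bravo, hotel. Step-by-step check (post-abort pool first):
  pool = (2, 4)
  echo needs (0, 2) <= (2, 4) -> finishes; pool += (2, 3) = (4, 7)
  delta needs (0, 5) <= (4, 7) -> finishes; pool += (0, 2) = (4, 9)
  bravo needs (2, 7) <= (4, 9) -> finishes; pool += (2, 1) = (6, 10)
  hotel needs (1, 10) <= (6, 10) -> finishes; pool += (3, 1) = (9, 11)


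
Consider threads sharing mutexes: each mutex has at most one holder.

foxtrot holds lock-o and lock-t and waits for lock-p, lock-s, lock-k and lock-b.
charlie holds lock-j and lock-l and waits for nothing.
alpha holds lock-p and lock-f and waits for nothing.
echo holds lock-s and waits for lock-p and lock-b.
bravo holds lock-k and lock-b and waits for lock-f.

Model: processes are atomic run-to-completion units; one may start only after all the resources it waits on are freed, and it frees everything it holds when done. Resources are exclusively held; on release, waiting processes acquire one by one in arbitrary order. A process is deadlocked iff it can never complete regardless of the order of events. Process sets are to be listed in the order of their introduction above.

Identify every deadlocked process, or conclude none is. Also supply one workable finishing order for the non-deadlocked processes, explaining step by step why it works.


The deadlocked set is empty.
Key observation: no waiting chain loops back on itself — every chain ends at a process that waits on nothing, so everyone eventually runs.
The rest can finish in the order charlie, alpha, bravo, echo, foxtrot.
Step-by-step check:
  charlie: no waits; runs immediately, freeing lock-j and lock-l
  alpha: no waits; runs immediately, freeing lock-p and lock-f
  bravo: everything it awaited (lock-f) is free; runs, freeing lock-k and lock-b
  echo: everything it awaited (lock-p and lock-b) is free; runs, freeing lock-s
  foxtrot: everything it awaited (lock-p, lock-s, lock-k and lock-b) is free; runs, freeing lock-o and lock-t


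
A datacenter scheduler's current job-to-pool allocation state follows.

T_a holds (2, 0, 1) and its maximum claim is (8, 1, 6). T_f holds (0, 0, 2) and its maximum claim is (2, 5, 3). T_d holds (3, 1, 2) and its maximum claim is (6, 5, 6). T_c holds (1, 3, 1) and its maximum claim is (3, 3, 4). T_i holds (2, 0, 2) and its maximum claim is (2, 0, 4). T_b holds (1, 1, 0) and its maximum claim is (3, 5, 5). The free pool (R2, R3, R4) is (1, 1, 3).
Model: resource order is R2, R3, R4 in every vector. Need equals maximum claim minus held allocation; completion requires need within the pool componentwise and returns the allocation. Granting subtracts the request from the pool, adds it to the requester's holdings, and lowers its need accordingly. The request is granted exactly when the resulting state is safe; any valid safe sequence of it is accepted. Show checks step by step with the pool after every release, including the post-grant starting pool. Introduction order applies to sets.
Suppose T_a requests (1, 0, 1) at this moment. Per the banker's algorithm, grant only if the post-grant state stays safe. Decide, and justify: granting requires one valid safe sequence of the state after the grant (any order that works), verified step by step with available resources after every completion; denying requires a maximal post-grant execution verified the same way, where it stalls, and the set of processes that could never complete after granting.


GRANT. The post-grant state is safe; one safe sequence: T_i, T_c, T_b, T_d, T_a, T_f.
Key observation: even at the reduced pool (0, 1, 2), T_i fits immediately, so safety survives the grant.
Check on the post-grant state, step by step:
  pool = (0, 1, 2)
  run T_i (needs (0, 0, 2), free (0, 1, 2)); after release of (2, 0, 2) the pool is (2, 1, 4)
  run T_c (needs (2, 0, 3), free (2, 1, 4)); after release of (1, 3, 1) the pool is (3, 4, 5)
  run T_b (needs (2, 4, 5), free (3, 4, 5)); after release of (1, 1, 0) the pool is (4, 5, 5)
  run T_d (needs (3, 4, 4), free (4, 5, 5)); after release of (3, 1, 2) the pool is (7, 6, 7)
  run T_a (needs (5, 1, 4), free (7, 6, 7)); after release of (3, 0, 2) the pool is (10, 6, 9)
  run T_f (needs (2, 5, 1), free (10, 6, 9)); after release of (0, 0, 2) the pool is (10, 6, 11)


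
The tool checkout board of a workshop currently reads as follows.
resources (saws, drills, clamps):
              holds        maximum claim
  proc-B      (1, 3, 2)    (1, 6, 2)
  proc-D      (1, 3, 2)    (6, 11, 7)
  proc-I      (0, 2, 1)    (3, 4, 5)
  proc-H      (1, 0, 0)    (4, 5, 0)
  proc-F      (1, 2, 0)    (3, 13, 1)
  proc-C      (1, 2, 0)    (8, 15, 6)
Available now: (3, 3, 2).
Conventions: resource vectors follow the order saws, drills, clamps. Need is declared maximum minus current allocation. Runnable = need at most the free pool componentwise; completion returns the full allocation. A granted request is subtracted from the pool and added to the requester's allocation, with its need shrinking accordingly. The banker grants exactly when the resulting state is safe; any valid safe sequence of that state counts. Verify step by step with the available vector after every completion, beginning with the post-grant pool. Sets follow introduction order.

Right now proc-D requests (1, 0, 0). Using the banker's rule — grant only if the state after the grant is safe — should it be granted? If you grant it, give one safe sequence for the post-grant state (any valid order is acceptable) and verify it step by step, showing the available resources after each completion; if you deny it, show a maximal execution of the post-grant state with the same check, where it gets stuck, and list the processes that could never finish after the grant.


GRANT — the state after the grant stays safe, e.g. via proc-B, proc-I, proc-H, proc-D, proc-F, proc-C.
Key observation: post-grant, (2, 3, 2) remains, and an order beginning with proc-B completes everyone.
Step-by-step check of the post-grant state:
  pool = (2, 3, 2)
  proc-B needs (0, 3, 0) <= (2, 3, 2) -> finishes; pool += (1, 3, 2) = (3, 6, 4)
  proc-I needs (3, 2, 4) <= (3, 6, 4) -> finishes; pool += (0, 2, 1) = (3, 8, 5)
  proc-H needs (3, 5, 0) <= (3, 8, 5) -> finishes; pool += (1, 0, 0) = (4, 8, 5)
  proc-D needs (4, 8, 5) <= (4, 8, 5) -> finishes; pool += (2, 3, 2) = (6, 11, 7)
  proc-F needs (2, 11, 1) <= (6, 11, 7) -> finishes; pool += (1, 2, 0) = (7, 13, 7)
  proc-C needs (7, 13, 6) <= (7, 13, 7) -> finishes; pool += (1, 2, 0) = (8, 15, 7)


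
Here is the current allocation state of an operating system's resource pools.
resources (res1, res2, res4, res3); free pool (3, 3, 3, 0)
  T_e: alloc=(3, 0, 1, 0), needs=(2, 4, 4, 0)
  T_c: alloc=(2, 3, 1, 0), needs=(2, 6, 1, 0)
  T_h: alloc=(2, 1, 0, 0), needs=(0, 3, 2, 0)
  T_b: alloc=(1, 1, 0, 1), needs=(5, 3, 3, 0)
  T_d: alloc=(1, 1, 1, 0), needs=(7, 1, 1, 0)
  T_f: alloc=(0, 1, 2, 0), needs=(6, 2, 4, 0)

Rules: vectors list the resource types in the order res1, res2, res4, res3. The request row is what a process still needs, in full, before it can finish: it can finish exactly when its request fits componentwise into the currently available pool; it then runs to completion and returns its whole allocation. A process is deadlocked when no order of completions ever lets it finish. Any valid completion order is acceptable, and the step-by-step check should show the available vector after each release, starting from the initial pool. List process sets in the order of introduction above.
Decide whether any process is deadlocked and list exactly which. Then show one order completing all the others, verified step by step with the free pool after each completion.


Deadlocked set: T_e, T_c, T_d and T_f.
Key observation: after T_h, T_b the pool peaks at (6, 5, 3, 1), and each blocked process is short somewhere: T_e on res4; T_c on res2; T_d on res1; T_f on res4.
A valid finishing order for the others: T_h, T_b. Walking it through:
  pool = (3, 3, 3, 0)
  T_h needs (0, 3, 2, 0) <= (3, 3, 3, 0) -> finishes; pool += (2, 1, 0, 0) = (5, 4, 3, 0)
  T_b needs (5, 3, 3, 0) <= (5, 4, 3, 0) -> finishes; pool += (1, 1, 0, 1) = (6, 5, 3, 1)
The blocked processes can never fit:
  T_e cannot run: need (2, 4, 4, 0) vs free (6, 5, 3, 1) (insufficient res4)
  T_c cannot run: need (2, 6, 1, 0) vs free (6, 5, 3, 1) (insufficient res2)
  T_d cannot run: need (7, 1, 1, 0) vs free (6, 5, 3, 1) (insufficient res1)
  T_f cannot run: need (6, 2, 4, 0) vs free (6, 5, 3, 1) (insufficient res4)


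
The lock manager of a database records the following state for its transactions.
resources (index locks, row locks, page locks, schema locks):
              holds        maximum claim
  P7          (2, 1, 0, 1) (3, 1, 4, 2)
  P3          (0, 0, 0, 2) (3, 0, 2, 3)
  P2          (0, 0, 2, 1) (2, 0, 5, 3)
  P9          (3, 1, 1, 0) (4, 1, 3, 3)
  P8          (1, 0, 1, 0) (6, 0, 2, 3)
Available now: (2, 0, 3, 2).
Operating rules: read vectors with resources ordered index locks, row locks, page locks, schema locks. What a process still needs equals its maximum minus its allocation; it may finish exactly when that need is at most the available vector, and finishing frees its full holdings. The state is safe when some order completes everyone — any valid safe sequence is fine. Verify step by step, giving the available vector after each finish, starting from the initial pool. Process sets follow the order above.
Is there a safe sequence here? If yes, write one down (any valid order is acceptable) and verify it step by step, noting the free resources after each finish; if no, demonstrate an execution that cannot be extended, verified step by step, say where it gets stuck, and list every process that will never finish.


The state is SAFE; one workable sequence: P2, P9, P7, P8, P3.
Key observation: the first exact fit in this order is P2 — it needs (2, 0, 3, 2) with (2, 0, 3, 2) free, meeting a requested resource to the last unit.
Verifying each step:
  pool = (2, 0, 3, 2)
  P2: need (2, 0, 3, 2) fits (2, 0, 3, 2); releases (0, 0, 2, 1), pool now (2, 0, 5, 3)
  P9: need (1, 0, 2, 3) fits (2, 0, 5, 3); releases (3, 1, 1, 0), pool now (5, 1, 6, 3)
  P7: need (1, 0, 4, 1) fits (5, 1, 6, 3); releases (2, 1, 0, 1), pool now (7, 2, 6, 4)
  P8: need (5, 0, 1, 3) fits (7, 2, 6, 4); releases (1, 0, 1, 0), pool now (8, 2, 7, 4)
  P3: need (3, 0, 2, 1) fits (8, 2, 7, 4); releases (0, 0, 0, 2), pool now (8, 2, 7, 6)


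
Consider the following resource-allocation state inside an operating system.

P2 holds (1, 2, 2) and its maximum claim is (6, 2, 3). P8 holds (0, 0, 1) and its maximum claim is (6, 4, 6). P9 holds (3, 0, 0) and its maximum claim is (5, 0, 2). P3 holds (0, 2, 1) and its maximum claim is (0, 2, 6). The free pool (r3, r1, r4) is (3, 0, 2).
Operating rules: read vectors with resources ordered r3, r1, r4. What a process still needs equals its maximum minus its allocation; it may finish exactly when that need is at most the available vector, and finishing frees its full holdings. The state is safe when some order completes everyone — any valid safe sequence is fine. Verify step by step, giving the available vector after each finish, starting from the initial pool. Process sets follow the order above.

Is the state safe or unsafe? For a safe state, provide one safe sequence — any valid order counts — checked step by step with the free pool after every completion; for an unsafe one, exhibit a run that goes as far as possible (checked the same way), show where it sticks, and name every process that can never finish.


The state is UNSAFE.
Key observation: the pool after P9, P2 is (7, 2, 4); every surviving request exceeds it in r4, so progress ends there.
A maximal execution: P9, P2 — then nothing else fits. Verifying each step:
  pool = (3, 0, 2)
  P9: need (2, 0, 2) fits (3, 0, 2); releases (3, 0, 0), pool now (6, 0, 2)
  P2: need (5, 0, 1) fits (6, 0, 2); releases (1, 2, 2), pool now (7, 2, 4)
  P8 cannot run: need (6, 4, 5) vs free (7, 2, 4) (insufficient r1 and r4)
  P3 cannot run: need (0, 0, 5) vs free (7, 2, 4) (insufficient r4)
Processes that can never finish: P8 and P3.


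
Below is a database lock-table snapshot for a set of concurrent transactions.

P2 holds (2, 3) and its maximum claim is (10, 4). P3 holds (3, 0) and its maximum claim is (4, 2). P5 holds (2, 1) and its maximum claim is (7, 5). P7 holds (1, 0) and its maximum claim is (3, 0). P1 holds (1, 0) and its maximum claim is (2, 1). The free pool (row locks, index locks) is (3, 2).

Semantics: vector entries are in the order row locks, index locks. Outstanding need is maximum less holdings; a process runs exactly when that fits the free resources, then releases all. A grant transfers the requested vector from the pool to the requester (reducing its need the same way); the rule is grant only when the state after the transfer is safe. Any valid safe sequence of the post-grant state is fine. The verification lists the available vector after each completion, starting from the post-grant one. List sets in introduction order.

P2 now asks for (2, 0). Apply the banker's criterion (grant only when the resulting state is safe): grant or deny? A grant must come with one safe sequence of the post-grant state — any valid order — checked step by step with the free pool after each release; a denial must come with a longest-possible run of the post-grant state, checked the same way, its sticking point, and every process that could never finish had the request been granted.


GRANT: granting preserves safety; a valid post-grant sequence is P1, P3, P7, P2, P5.
Key observation: the transfer keeps a workable pool ((1, 2)); P1 starts the safe sequence.
Verifying the post-grant state step by step:
  pool = (1, 2)
  P1: need (1, 1) fits (1, 2); releases (1, 0), pool now (2, 2)
  P3: need (1, 2) fits (2, 2); releases (3, 0), pool now (5, 2)
  P7: need (2, 0) fits (5, 2); releases (1, 0), pool now (6, 2)
  P2: need (6, 1) fits (6, 2); releases (4, 3), pool now (10, 5)
  P5: need (5, 4) fits (10, 5); releases (2, 1), pool now (12, 6)


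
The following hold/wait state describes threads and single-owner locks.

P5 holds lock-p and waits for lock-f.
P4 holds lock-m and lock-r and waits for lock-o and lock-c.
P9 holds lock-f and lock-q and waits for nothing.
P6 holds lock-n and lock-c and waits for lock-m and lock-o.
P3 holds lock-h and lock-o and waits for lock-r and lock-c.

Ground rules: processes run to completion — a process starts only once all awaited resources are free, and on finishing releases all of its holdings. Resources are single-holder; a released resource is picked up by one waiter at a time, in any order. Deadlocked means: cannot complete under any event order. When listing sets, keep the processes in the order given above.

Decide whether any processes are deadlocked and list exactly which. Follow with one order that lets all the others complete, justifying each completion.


Deadlocked set: P4, P6 and P3.
Key observation: the waits loop around P4 -> P6 -> P4 with no way out; P3 is caught in further circular waits.
One completion order for the rest: P9, P5.
Check, step by step:
  run P9 (it waits on nothing); releases lock-f and lock-q
  P5 waits on lock-f — all released -> runs and releases lock-p


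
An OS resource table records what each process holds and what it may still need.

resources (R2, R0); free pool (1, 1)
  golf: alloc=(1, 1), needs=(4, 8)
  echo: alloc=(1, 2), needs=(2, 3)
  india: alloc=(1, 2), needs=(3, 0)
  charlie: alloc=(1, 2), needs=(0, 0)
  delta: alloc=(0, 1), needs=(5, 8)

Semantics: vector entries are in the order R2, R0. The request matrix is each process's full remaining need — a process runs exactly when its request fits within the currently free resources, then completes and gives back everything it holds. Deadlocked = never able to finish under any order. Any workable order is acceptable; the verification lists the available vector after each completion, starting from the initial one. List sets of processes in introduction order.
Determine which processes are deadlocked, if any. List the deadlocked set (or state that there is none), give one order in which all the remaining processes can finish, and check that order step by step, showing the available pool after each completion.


Deadlocked: golf and delta.
Key observation: the pool after charlie, echo, india is (4, 7); every surviving request exceeds it in R0, so progress ends there.
A valid finishing order for the others: charlie, echo, india. Verifying each step:
  pool = (1, 1)
  run charlie (needs (0, 0), free (1, 1)); after release of (1, 2) the pool is (2, 3)
  run echo (needs (2, 3), free (2, 3)); after release of (1, 2) the pool is (3, 5)
  run india (needs (3, 0), free (3, 5)); after release of (1, 2) the pool is (4, 7)
The stuck group stays short no matter what:
  blocked: golf wants (4, 8), pool (4, 7) — not enough R0
  blocked: delta wants (5, 8), pool (4, 7) — not enough R2 and R0


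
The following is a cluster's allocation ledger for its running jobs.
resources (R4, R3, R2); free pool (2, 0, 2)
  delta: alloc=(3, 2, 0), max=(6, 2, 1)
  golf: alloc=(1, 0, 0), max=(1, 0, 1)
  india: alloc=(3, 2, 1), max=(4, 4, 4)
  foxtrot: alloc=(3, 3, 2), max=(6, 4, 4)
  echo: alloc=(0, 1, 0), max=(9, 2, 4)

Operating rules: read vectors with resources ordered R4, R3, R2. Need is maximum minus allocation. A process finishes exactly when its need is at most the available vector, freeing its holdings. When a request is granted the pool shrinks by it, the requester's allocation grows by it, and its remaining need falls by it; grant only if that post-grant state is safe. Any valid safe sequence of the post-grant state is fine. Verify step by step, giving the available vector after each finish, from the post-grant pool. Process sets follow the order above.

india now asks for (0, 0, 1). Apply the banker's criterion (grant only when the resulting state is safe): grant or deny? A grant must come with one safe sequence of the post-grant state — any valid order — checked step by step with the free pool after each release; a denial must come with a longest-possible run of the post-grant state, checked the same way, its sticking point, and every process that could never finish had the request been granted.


DENY — the pretend-granted state is unsafe.
Key observation: golf, delta can finish, but then (6, 2, 1) is all there is, and the blocked group's R2 demands exceed it.
After a pretend grant, a maximal execution: golf, delta — then nothing else fits. Verifying each step:
  pool = (2, 0, 1)
  run golf (needs (0, 0, 1), free (2, 0, 1)); after release of (1, 0, 0) the pool is (3, 0, 1)
  run delta (needs (3, 0, 1), free (3, 0, 1)); after release of (3, 2, 0) the pool is (6, 2, 1)
  india cannot run: need (1, 2, 2) vs free (6, 2, 1) (insufficient R2)
  foxtrot cannot run: need (3, 1, 2) vs free (6, 2, 1) (insufficient R2)
  echo cannot run: need (9, 1, 4) vs free (6, 2, 1) (insufficient R4 and R2)
Post-grant, the permanently blocked set is india, foxtrot and echo.


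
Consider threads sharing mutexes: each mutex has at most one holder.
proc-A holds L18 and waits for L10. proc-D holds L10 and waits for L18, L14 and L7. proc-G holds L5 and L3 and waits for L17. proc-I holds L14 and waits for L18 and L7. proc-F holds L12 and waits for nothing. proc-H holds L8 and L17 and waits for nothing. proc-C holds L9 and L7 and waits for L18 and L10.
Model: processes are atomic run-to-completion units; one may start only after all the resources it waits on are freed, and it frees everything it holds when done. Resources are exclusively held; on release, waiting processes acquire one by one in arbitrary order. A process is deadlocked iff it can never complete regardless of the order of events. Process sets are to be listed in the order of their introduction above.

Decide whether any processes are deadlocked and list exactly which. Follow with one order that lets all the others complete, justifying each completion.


Deadlocked set: proc-A, proc-D, proc-I and proc-C.
Key observation: nobody on the ring proc-A -> proc-D -> proc-A can start until another member finishes, which never happens; proc-I and proc-C are caught in further circular waits.
A valid finishing order for the others: proc-H, proc-G, proc-F.
Step-by-step check:
  run proc-H (it waits on nothing); releases L8 and L17
  proc-G waits on L17 — all released -> runs and releases L5 and L3
  run proc-F (it waits on nothing); releases L12


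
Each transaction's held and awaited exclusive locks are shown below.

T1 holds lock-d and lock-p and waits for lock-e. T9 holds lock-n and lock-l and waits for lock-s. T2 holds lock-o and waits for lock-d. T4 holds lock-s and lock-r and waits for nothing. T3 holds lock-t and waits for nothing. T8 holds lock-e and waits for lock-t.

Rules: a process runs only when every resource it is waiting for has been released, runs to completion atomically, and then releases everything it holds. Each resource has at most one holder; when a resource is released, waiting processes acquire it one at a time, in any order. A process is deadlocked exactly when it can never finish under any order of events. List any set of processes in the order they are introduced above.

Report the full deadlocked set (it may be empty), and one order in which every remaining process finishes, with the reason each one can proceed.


No process is deadlocked.
Key observation: although several processes wait, no cycle exists — each chain bottoms out at a free runner.
One completion order for the rest: T4, T9, T3, T8, T1, T2.
Walking it through:
  T4: no waits; runs immediately, freeing lock-s and lock-r
  T9 waits on lock-s — all released -> runs and releases lock-n and lock-l
  T3: no waits; runs immediately, freeing lock-t
  T8 waits on lock-t — all released -> runs and releases lock-e
  T1 waits on lock-e — all released -> runs and releases lock-d and lock-p
  T2 waits on lock-d — all released -> runs and releases lock-o


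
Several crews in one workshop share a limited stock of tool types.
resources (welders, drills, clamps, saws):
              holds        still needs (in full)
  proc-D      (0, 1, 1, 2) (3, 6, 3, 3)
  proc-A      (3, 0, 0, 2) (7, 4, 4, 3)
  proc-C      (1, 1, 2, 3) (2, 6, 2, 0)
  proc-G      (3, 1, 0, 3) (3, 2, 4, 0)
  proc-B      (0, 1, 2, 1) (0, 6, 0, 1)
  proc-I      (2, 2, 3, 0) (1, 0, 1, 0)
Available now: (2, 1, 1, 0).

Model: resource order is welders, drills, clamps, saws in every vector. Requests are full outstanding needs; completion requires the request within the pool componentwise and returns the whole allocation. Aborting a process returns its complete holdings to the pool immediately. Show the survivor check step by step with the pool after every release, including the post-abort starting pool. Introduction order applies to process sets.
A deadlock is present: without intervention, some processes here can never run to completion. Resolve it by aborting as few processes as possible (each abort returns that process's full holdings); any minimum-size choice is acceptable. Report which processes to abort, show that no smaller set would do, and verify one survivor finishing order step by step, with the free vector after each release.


Abort proc-D and proc-C.
Key observation: the deadlocked proc-B becomes finishable only because proc-D and proc-C released (1, 2, 3, 5); it completes at step 3 below.
Why nothing smaller works — every single abort fails: proc-D alone leaves proc-C blocked (short on drills); proc-A alone leaves proc-D blocked (short on drills); proc-C alone leaves proc-D blocked (short on drills); proc-G alone leaves proc-D blocked (short on drills); proc-B alone leaves proc-D blocked (short on drills); proc-I alone leaves proc-D blocked (short on drills).
The survivors complete as proc-I, proc-G, proc-B, proc-A. Verifying each step (starting from the post-abort pool):
  pool = (3, 3, 4, 5)
  run proc-I (needs (1, 0, 1, 0), free (3, 3, 4, 5)); after release of (2, 2, 3, 0) the pool is (5, 5, 7, 5)
  run proc-G (needs (3, 2, 4, 0), free (5, 5, 7, 5)); after release of (3, 1, 0, 3) the pool is (8, 6, 7, 8)
  run proc-B (needs (0, 6, 0, 1), free (8, 6, 7, 8)); after release of (0, 1, 2, 1) the pool is (8, 7, 9, 9)
  run proc-A (needs (7, 4, 4, 3), free (8, 7, 9, 9)); after release of (3, 0, 0, 2) the pool is (11, 7, 9, 11)


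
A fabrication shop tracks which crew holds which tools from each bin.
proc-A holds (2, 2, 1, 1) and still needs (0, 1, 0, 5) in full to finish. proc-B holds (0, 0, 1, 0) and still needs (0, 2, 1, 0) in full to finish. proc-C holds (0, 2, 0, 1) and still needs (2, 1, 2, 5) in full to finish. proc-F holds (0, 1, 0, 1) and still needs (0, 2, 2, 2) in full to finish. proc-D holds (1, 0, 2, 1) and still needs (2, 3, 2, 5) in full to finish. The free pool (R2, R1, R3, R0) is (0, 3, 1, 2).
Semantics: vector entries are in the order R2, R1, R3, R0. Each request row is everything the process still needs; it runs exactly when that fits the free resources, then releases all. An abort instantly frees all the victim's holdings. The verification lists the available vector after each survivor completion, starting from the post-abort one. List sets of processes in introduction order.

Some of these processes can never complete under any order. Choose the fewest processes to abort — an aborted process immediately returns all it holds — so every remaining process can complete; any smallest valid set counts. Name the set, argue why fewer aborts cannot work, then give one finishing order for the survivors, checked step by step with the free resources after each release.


The answer: abort proc-C and proc-D.
Key observation: proc-A was stuck for good until proc-C and proc-D gave back (1, 2, 2, 2); in the order shown it finishes at step 3.
Why nothing smaller works — every single abort fails: proc-A alone leaves proc-C blocked (short on R0); proc-B alone leaves proc-A blocked (short on R0); proc-C alone leaves proc-A blocked (short on R0); proc-F alone leaves proc-A blocked (short on R0); proc-D alone leaves proc-A blocked (short on R0).
Survivors finish in the order: proc-F, proc-B, proc-A. Check, step by step (pool after the aborts first):
  pool = (1, 5, 3, 4)
  proc-F needs (0, 2, 2, 2) <= (1, 5, 3, 4) -> finishes; pool += (0, 1, 0, 1) = (1, 6, 3, 5)
  proc-B needs (0, 2, 1, 0) <= (1, 6, 3, 5) -> finishes; pool += (0, 0, 1, 0) = (1, 6, 4, 5)
  proc-A needs (0, 1, 0, 5) <= (1, 6, 4, 5) -> finishes; pool += (2, 2, 1, 1) = (3, 8, 5, 6)


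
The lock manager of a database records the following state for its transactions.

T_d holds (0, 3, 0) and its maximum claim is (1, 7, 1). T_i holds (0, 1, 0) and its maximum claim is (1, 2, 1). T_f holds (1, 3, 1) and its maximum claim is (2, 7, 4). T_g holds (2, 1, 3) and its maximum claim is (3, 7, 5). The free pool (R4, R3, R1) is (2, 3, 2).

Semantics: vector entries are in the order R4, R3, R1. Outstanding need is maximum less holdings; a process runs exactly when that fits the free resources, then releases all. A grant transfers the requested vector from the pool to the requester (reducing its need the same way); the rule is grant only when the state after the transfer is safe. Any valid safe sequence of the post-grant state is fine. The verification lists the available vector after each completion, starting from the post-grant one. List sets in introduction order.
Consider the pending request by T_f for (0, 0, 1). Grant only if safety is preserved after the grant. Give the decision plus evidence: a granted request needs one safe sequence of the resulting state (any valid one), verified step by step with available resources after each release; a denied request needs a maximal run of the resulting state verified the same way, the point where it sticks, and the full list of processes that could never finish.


DENY: after the grant no complete ordering would exist.
Key observation: after T_i, T_d complete, (2, 7, 1) is the best the pool ever gets, yet each leftover process wants more R1.
After a pretend grant, a maximal execution: T_i, T_d — then nothing else fits. Walking it through:
  pool = (2, 3, 1)
  run T_i (needs (1, 1, 1), free (2, 3, 1)); after release of (0, 1, 0) the pool is (2, 4, 1)
  run T_d (needs (1, 4, 1), free (2, 4, 1)); after release of (0, 3, 0) the pool is (2, 7, 1)
  blocked: T_f wants (1, 4, 2), pool (2, 7, 1) — not enough R1
  blocked: T_g wants (1, 6, 2), pool (2, 7, 1) — not enough R1
Processes that could never finish after the grant: T_f and T_g.


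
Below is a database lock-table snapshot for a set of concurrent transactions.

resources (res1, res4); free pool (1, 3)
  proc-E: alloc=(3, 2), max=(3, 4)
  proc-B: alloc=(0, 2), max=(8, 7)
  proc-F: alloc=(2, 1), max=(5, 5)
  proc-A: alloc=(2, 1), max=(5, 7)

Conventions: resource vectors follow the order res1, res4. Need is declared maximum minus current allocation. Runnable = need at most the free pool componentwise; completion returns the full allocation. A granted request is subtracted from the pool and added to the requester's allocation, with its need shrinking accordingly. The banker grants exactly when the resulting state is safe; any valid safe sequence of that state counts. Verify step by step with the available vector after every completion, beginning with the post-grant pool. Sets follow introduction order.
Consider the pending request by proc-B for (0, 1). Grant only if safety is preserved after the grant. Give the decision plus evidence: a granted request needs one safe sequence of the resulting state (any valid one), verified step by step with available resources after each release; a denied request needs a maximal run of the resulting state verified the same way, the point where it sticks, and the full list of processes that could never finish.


DENY — the pretend-granted state is unsafe.
Key observation: after proc-E, proc-F the pool peaks at (6, 5), and each blocked process is short somewhere: proc-B on res1; proc-A on res4.
Pretend the grant happened; the run proc-E, proc-F goes as far as possible. Walking it through:
  pool = (1, 2)
  proc-E: need (0, 2) fits (1, 2); releases (3, 2), pool now (4, 4)
  proc-F: need (3, 4) fits (4, 4); releases (2, 1), pool now (6, 5)
  blocked: proc-B wants (8, 4), pool (6, 5) — not enough res1
  blocked: proc-A wants (3, 6), pool (6, 5) — not enough res4
Post-grant, the permanently blocked set is proc-B and proc-A.
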